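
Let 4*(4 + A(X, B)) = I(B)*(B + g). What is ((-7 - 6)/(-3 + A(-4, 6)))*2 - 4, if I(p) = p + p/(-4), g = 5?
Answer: -380/43 ≈ -8.8372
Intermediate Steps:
I(p) = 3*p/4 (I(p) = p + p*(-1/4) = p - p/4 = 3*p/4)
A(X, B) = -4 + 3*B*(5 + B)/16 (A(X, B) = -4 + ((3*B/4)*(B + 5))/4 = -4 + ((3*B/4)*(5 + B))/4 = -4 + (3*B*(5 + B)/4)/4 = -4 + 3*B*(5 + B)/16)
((-7 - 6)/(-3 + A(-4, 6)))*2 - 4 = ((-7 - 6)/(-3 + (-4 + (3/16)*6**2 + (15/16)*6)))*2 - 4 = -13/(-3 + (-4 + (3/16)*36 + 45/8))*2 - 4 = -13/(-3 + (-4 + 27/4 + 45/8))*2 - 4 = -13/(-3 + 67/8)*2 - 4 = -13/43/8*2 - 4 = -13*8/43*2 - 4 = -104/43*2 - 4 = -208/43 - 4 = -380/43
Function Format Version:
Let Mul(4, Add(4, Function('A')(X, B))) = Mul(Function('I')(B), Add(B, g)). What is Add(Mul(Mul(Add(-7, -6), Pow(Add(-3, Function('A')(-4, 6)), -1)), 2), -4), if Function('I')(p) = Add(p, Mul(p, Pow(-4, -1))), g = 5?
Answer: Rational(-380, 43) ≈ -8.8372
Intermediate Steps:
Function('I')(p) = Mul(Rational(3, 4), p) (Function('I')(p) = Add(p, Mul(p, Rational(-1, 4))) = Add(p, Mul(Rational(-1, 4), p)) = Mul(Rational(3, 4), p))
Function('A')(X, B) = Add(-4, Mul(Rational(3, 16), B, Add(5, B))) (Function('A')(X, B) = Add(-4, Mul(Rational(1, 4), Mul(Mul(Rational(3, 4), B), Add(B, 5)))) = Add(-4, Mul(Rational(1, 4), Mul(Mul(Rational(3, 4), B), Add(5, B)))) = Add(-4, Mul(Rational(1, 4), Mul(Rational(3, 4), B, Add(5, B)))) = Add(-4, Mul(Rational(3, 16), B, Add(5, B))))
Add(Mul(Mul(Add(-7, -6), Pow(Add(-3, Function('A')(-4, 6)), -1)), 2), -4) = Add(Mul(Mul(Add(-7, -6), Pow(Add(-3, Add(-4, Mul(Rational(3, 16), Pow(6, 2)), Mul(Rational(15, 16), 6))), -1)), 2), -4) = Add(Mul(Mul(-13, Pow(Add(-3, Add(-4, Mul(Rational(3, 16), 36), Rational(45, 8))), -1)), 2), -4) = Add(Mul(Mul(-13, Pow(Add(-3, Add(-4, Rational(27, 4), Rational(45, 8))), -1)), 2), -4) = Add(Mul(Mul(-13, Pow(Add(-3, Rational(67, 8)), -1)), 2), -4) = Add(Mul(Mul(-13, Pow(Rational(43, 8), -1)), 2), -4) = Add(Mul(Mul(-13, Rational(8, 43)), 2), -4) = Add(Mul(Rational(-104, 43), 2), -4) = Add(Rational(-208, 43), -4) = Rational(-380, 43)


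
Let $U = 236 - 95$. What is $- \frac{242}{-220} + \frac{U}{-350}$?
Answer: $\frac{122}{175} \approx 0.69714$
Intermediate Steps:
$U = 141$
$- \frac{242}{-220} + \frac{U}{-350} = - \frac{242}{-220} + \frac{141}{-350} = \left(-242\right) \left(- \frac{1}{220}\right) + 141 \left(- \frac{1}{350}\right) = \frac{11}{10} - \frac{141}{350} = \frac{122}{175}$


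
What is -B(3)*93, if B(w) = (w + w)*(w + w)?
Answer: -3348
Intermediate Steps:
B(w) = 4*w² (B(w) = (2*w)*(2*w) = 4*w²)
-B(3)*93 = -4*3²*93 = -4*9*93 = -36*93 = -1*3348 = -3348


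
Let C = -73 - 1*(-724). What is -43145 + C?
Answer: -42494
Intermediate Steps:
C = 651 (C = -73 + 724 = 651)
-43145 + C = -43145 + 651 = -42494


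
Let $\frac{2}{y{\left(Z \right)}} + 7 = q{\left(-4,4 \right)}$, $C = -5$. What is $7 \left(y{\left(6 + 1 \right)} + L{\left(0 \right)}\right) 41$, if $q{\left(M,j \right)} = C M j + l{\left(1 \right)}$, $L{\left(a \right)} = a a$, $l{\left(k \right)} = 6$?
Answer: $\frac{574}{79} \approx 7.2658$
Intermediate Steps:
$L{\left(a \right)} = a^{2}$
$q{\left(M,j \right)} = 6 - 5 M j$ ($q{\left(M,j \right)} = - 5 M j + 6 = 6 - 5 M j$)
$y{\left(Z \right)} = \frac{2}{79}$ ($y{\left(Z \right)} = \frac{2}{-7 - \left(-6 - 80\right)} = \frac{2}{-7 + \left(6 + 80\right)} = \frac{2}{-7 + 86} = \frac{2}{79}$)
$7 \left(y{\left(6 + 1 \right)} + L{\left(0 \right)}\right) 41 = 7 \left(\frac{2}{79} + 0^{2}\right) 41 = 7 \left(\frac{2}{79} + 0\right) 41 = 7 \cdot \frac{2}{79} \cdot 41 = \frac{14}{79} \cdot 41 = \frac{574}{79}$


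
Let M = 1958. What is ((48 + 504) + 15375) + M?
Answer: 17885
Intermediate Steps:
((48 + 504) + 15375) + M = ((48 + 504) + 15375) + 1958 = (552 + 15375) + 1958 = 15927 + 1958 = 17885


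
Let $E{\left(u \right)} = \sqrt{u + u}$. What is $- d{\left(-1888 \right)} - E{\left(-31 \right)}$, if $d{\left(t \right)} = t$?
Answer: $1888 - i \sqrt{62} \approx 1888.0 - 7.874 i$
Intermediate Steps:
$E{\left(u \right)} = \sqrt{2} \sqrt{u}$ ($E{\left(u \right)} = \sqrt{2 u} = \sqrt{2} \sqrt{u}$)
$- d{\left(-1888 \right)} - E{\left(-31 \right)} = \left(-1\right) \left(-1888\right) - \sqrt{2} \sqrt{-31} = 1888 - \sqrt{2} i \sqrt{31} = 1888 - i \sqrt{62}$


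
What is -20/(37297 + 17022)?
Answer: -20/54319 ≈ -0.00036820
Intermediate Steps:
-20/(37297 + 17022) = -20/54319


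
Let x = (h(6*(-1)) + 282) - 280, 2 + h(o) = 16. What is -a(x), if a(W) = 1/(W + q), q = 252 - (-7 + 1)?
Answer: -1/274 ≈ -0.0036496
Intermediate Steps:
h(o) = 14 (h(o) = -2 + 16 = 14)
q = 258 (q = 252 - 1*(-6) = 252 + 6 = 258)
x = 16 (x = (14 + 282) - 280 = 296 - 280 = 16)
a(W) = 1/(258 + W) (a(W) = 1/(W + 258) = 1/(258 + W))
-a(x) = -1/(258 + 16) = -1/274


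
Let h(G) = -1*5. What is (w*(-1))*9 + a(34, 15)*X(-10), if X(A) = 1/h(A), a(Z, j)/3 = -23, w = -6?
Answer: 339/5 ≈ 67.800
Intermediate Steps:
h(G) = -5
a(Z, j) = -69 (a(Z, j) = 3*(-23) = -69)
X(A) = -1/5 (X(A) = 1/(-5) = -1/5)
(w*(-1))*9 + a(34, 15)*X(-10) = -6*(-1)*9 - 69*(-1/5) = 6*9 + 69/5 = 54 + 69/5 = 339/5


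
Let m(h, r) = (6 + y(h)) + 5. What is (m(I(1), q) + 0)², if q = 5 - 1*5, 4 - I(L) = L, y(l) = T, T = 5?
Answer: 256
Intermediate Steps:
y(l) = 5
I(L) = 4 - L
q = 0 (q = 5 - 5 = 0)
m(h, r) = 16 (m(h, r) = (6 + 5) + 5 = 11 + 5 = 16)
(m(I(1), q) + 0)² = (16 + 0)² = 16² = 256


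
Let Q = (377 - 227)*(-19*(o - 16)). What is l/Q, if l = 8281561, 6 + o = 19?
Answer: 8281561/8550 ≈ 968.60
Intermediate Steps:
o = 13 (o = -6 + 19 = 13)
Q = 8550 (Q = (377 - 227)*(-19*(13 - 16)) = 150*(-19*(-3)) = 150*57 = 8550)
l/Q = 8281561/8550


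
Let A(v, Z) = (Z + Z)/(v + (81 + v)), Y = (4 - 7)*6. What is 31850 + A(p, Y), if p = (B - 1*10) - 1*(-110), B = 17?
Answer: 1114746/35 ≈ 31850.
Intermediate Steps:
Y = -18 (Y = -3*6 = -18)
p = 117 (p = (17 - 1*10) - 1*(-110) = (17 - 10) + 110 = 7 + 110 = 117)
A(v, Z) = 2*Z/(81 + 2*v) (A(v, Z) = (2*Z)/(81 + 2*v) = 2*Z/(81 + 2*v))
31850 + A(p, Y) = 31850 + 2*(-18)/(81 + 2*117) = 31850 + 2*(-18)/(81 + 234) = 31850 + 2*(-18)/315 = 31850 + 2*(-18)*(1/315) = 31850 - 4/35 = 1114746/35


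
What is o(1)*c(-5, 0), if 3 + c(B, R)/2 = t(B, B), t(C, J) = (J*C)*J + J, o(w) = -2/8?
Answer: 133/2 ≈ 66.500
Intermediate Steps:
o(w) = -1/4 (o(w) = -2*1/8 = -1/4)
t(C, J) = J + C*J**2 (t(C, J) = (C*J)*J + J = C*J**2 + J = J + C*J**2)
c(B, R) = -6 + 2*B*(1 + B**2) (c(B, R) = -6 + 2*(B*(1 + B*B)) = -6 + 2*(B*(1 + B**2)) = -6 + 2*B*(1 + B**2))
o(1)*c(-5, 0) = -(-6 + 2*(-5) + 2*(-5)**3)/4 = -(-6 - 10 + 2*(-125))/4 = -(-6 - 10 - 250)/4 = -1/4*(-266) = 133/2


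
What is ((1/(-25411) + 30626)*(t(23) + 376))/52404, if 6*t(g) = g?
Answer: 1773602772515/7989828264 ≈ 221.98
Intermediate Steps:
t(g) = g/6
((1/(-25411) + 30626)*(t(23) + 376))/52404 = ((1/(-25411) + 30626)*((1/6)*23 + 376))/52404 = ((-1/25411 + 30626)*(23/6 + 376))*(1/52404) = ((778237285/25411)*(2279/6))*(1/52404) = (1773602772515/152466)*(1/52404) = 1773602772515/7989828264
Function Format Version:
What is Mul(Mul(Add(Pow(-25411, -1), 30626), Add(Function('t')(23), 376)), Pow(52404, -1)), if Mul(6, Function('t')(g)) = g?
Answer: Rational(1773602772515, 7989828264) ≈ 221.98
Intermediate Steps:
Function('t')(g) = Mul(Rational(1, 6), g)
Mul(Mul(Add(Pow(-25411, -1), 30626), Add(Function('t')(23), 376)), Pow(52404, -1)) = Mul(Mul(Add(Pow(-25411, -1), 30626), Add(Mul(Rational(1, 6), 23), 376)), Pow(52404, -1)) = Mul(Mul(Add(Rational(-1, 25411), 30626), Add(Rational(23, 6), 376)), Rational(1, 52404)) = Mul(Mul(Rational(778237285, 25411), Rational(2279, 6)), Rational(1, 52404)) = Mul(Rational(1773602772515, 152466), Rational(1, 52404)) = Rational(1773602772515, 7989828264)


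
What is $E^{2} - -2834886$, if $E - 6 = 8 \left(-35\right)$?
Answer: $2909962$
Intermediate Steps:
$E = -274$ ($E = 6 + 8 \left(-35\right) = 6 - 280 = -274$)
$E^{2} - -2834886 = \left(-274\right)^{2} - -2834886 = 75076 + 2834886 = 2909962$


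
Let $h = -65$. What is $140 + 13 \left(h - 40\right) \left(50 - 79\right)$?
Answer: $39725$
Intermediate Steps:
$140 + 13 \left(h - 40\right) \left(50 - 79\right) = 140 + 13 \left(-65 - 40\right) \left(50 - 79\right) = 140 + 13 \left(\left(-105\right) \left(-29\right)\right) = 140 + 13 \cdot 3045 = 140 + 39585 = 39725$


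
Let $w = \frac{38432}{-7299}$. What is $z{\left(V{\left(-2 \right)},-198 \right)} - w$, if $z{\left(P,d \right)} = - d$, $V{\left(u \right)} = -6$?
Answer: $\frac{1483634}{7299} \approx 203.27$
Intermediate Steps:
$w = - \frac{38432}{7299}$ ($w = 38432 \left(- \frac{1}{7299}\right) = - \frac{38432}{7299} \approx -5.2654$)
$z{\left(V{\left(-2 \right)},-198 \right)} - w = \left(-1\right) \left(-198\right) - - \frac{38432}{7299} = 198 + \frac{38432}{7299} = \frac{1483634}{7299}$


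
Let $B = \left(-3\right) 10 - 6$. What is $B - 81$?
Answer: $-117$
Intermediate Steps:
$B = -36$ ($B = -30 - 6 = -36$)
$B - 81 = -36 - 81 = -117$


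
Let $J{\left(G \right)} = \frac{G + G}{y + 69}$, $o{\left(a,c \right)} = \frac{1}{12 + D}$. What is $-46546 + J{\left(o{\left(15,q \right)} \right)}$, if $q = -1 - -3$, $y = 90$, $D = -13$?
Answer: $- \frac{7400816}{159} \approx -46546.0$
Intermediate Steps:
$q = 2$ ($q = -1 + 3 = 2$)
$o{\left(a,c \right)} = -1$ ($o{\left(a,c \right)} = \frac{1}{12 - 13} = \frac{1}{-1} = -1$)
$J{\left(G \right)} = \frac{2 G}{159}$ ($J{\left(G \right)} = \frac{G + G}{90 + 69} = \frac{2 G}{159}$)
$-46546 + J{\left(o{\left(15,q \right)} \right)} = -46546 + \frac{2}{159} \left(-1\right) = -46546 - \frac{2}{159} = - \frac{7400816}{159}$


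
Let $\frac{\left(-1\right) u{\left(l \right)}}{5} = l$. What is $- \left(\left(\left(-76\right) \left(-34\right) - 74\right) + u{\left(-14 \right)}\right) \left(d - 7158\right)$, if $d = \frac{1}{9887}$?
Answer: $\frac{182589554100}{9887} \approx 1.8468 \cdot 10^{7}$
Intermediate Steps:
$u{\left(l \right)} = - 5 l$
$d = \frac{1}{9887} \approx 0.00010114$
$- \left(\left(\left(-76\right) \left(-34\right) - 74\right) + u{\left(-14 \right)}\right) \left(d - 7158\right) = - \left(\left(\left(-76\right) \left(-34\right) - 74\right) - -70\right) \left(\frac{1}{9887} - 7158\right) = - \frac{\left(\left(2584 - 74\right) + 70\right) \left(-70771145\right)}{9887} = - \frac{\left(2510 + 70\right) \left(-70771145\right)}{9887} = - \frac{2580 \left(-70771145\right)}{9887} = \left(-1\right) \left(- \frac{182589554100}{9887}\right) = \frac{182589554100}{9887}$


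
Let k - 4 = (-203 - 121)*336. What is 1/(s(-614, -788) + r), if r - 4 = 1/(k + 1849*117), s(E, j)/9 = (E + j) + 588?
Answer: -107473/786917305 ≈ -0.00013657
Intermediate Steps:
k = -108860 (k = 4 + (-203 - 121)*336 = 4 - 324*336 = 4 - 108864 = -108860)
s(E, j) = 5292 + 9*E + 9*j (s(E, j) = 9*((E + j) + 588) = 9*(588 + E + j) = 5292 + 9*E + 9*j)
r = 429893/107473 (r = 4 + 1/(-108860 + 1849*117) = 4 + 1/(-108860 + 216333) = 4 + 1/107473 = 429893/107473 ≈ 4.0000)
1/(s(-614, -788) + r) = 1/((5292 + 9*(-614) + 9*(-788)) + 429893/107473) = 1/((5292 - 5526 - 7092) + 429893/107473) = 1/(-7326 + 429893/107473) = 1/(-786917305/107473) = -107473/786917305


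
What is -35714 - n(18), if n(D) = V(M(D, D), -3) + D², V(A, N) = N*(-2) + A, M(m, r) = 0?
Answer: -36044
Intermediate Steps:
V(A, N) = A - 2*N (V(A, N) = -2*N + A = A - 2*N)
n(D) = 6 + D² (n(D) = (0 - 2*(-3)) + D² = (0 + 6) + D² = 6 + D²)
-35714 - n(18) = -35714 - (6 + 18²) = -35714 - (6 + 324) = -35714 - 1*330 = -35714 - 330 = -36044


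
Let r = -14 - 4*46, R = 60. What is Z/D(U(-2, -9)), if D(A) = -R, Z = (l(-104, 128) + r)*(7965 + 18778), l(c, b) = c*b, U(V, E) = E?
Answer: 36129793/6 ≈ 6.0216e+6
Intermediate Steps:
r = -198 (r = -14 - 184 = -198)
l(c, b) = b*c
Z = -361297930 (Z = (128*(-104) - 198)*(7965 + 18778) = (-13312 - 198)*26743 = -13510*26743 = -361297930)
D(A) = -60 (D(A) = -1*60 = -60)
Z/D(U(-2, -9)) = -361297930/(-60) = -361297930*(-1/60) = 36129793/6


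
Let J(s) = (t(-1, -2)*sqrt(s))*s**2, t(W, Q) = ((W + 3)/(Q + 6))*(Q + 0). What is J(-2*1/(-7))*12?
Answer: -48*sqrt(14)/343 ≈ -0.52361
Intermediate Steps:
t(W, Q) = Q*(3 + W)/(6 + Q) (t(W, Q) = ((3 + W)/(6 + Q))*Q = Q*(3 + W)/(6 + Q))
J(s) = -s**(5/2) (J(s) = ((-2*(3 - 1)/(6 - 2))*sqrt(s))*s**2 = ((-2*2/4)*sqrt(s))*s**2 = ((-2*1/4*2)*sqrt(s))*s**2 = (-sqrt(s))*s**2 = -s**(5/2))
J(-2*1/(-7))*12 = -(-2*1/(-7))**(5/2)*12 = -(-2*(-1/7))**(5/2)*12 = -(2/7)**(5/2)*12 = -4*sqrt(14)/343*12 = -48*sqrt(14)/343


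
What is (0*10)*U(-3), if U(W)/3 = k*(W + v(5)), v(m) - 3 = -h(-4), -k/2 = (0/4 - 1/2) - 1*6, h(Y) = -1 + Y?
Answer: 0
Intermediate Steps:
k = 13 (k = -2*((0/4 - 1/2) - 1*6) = -2*((0*(¼) - 1*½) - 6) = -2*((0 - ½) - 6) = -2*(-½ - 6) = -2*(-13/2) = 13)
v(m) = 8 (v(m) = 3 - (-1 - 4) = 3 - 1*(-5) = 3 + 5 = 8)
U(W) = 312 + 39*W (U(W) = 3*(13*(W + 8)) = 3*(13*(8 + W)) = 3*(104 + 13*W) = 312 + 39*W)
(0*10)*U(-3) = (0*10)*(312 + 39*(-3)) = 0*(312 - 117) = 0*195 = 0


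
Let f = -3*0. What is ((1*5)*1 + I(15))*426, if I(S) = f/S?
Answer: 2130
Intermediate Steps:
f = 0
I(S) = 0 (I(S) = 0/S = 0)
((1*5)*1 + I(15))*426 = ((1*5)*1 + 0)*426 = (5*1 + 0)*426 = (5 + 0)*426 = 5*426 = 2130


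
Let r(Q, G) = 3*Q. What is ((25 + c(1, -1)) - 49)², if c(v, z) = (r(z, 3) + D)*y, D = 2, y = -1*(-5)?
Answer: 841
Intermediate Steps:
y = 5
c(v, z) = 10 + 15*z (c(v, z) = (3*z + 2)*5 = (2 + 3*z)*5 = 10 + 15*z)
((25 + c(1, -1)) - 49)² = ((25 + (10 + 15*(-1))) - 49)² = ((25 + (10 - 15)) - 49)² = ((25 - 5) - 49)² = (20 - 49)² = (-29)² = 841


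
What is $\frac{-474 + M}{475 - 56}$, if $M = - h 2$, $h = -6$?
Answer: $- \frac{462}{419} \approx -1.1026$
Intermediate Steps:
$M = 12$ ($M = \left(-1\right) \left(-6\right) 2 = 6 \cdot 2 = 12$)
$\frac{-474 + M}{475 - 56} = \frac{-474 + 12}{475 - 56} = - \frac{462}{419}$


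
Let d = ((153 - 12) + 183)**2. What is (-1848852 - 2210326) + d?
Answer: -3954202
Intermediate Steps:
d = 104976 (d = (141 + 183)**2 = 324**2 = 104976)
(-1848852 - 2210326) + d = (-1848852 - 2210326) + 104976 = -4059178 + 104976 = -3954202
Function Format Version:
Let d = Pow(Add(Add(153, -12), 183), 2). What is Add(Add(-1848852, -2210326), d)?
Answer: -3954202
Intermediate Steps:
d = 104976 (d = Pow(Add(141, 183), 2) = Pow(324, 2) = 104976)
Add(Add(-1848852, -2210326), d) = Add(Add(-1848852, -2210326), 104976) = Add(-4059178, 104976) = -3954202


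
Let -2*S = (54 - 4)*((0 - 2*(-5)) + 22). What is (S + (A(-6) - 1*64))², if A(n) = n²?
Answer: 685584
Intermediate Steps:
S = -800 (S = -(54 - 4)*((0 - 2*(-5)) + 22)/2 = -25*((0 + 10) + 22) = -25*(10 + 22) = -25*32 = -½*1600 = -800)
(S + (A(-6) - 1*64))² = (-800 + ((-6)² - 1*64))² = (-800 + (36 - 64))² = (-800 - 28)² = (-828)² = 685584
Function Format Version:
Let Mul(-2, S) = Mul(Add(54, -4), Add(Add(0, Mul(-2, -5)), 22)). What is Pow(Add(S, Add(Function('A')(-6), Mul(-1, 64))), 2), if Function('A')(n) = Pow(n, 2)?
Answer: 685584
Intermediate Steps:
S = -800 (S = Mul(Rational(-1, 2), Mul(Add(54, -4), Add(Add(0, Mul(-2, -5)), 22))) = Mul(Rational(-1, 2), Mul(50, Add(Add(0, 10), 22))) = Mul(Rational(-1, 2), Mul(50, Add(10, 22))) = Mul(Rational(-1, 2), Mul(50, 32)) = Mul(Rational(-1, 2), 1600) = -800)
Pow(Add(S, Add(Function('A')(-6), Mul(-1, 64))), 2) = Pow(Add(-800, Add(Pow(-6, 2), Mul(-1, 64))), 2) = Pow(Add(-800, Add(36, -64)), 2) = Pow(Add(-800, -28), 2) = Pow(-828, 2) = 685584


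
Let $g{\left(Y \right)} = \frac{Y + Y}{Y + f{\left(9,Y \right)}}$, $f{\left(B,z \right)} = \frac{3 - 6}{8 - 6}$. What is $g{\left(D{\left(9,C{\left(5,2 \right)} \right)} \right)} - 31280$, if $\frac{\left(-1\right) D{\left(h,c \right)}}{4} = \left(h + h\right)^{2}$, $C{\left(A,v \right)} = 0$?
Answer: $- \frac{27055472}{865} \approx -31278.0$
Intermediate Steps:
$f{\left(B,z \right)} = - \frac{3}{2}$
$D{\left(h,c \right)} = - 16 h^{2}$ ($D{\left(h,c \right)} = - 4 \left(h + h\right)^{2} = - 4 \left(2 h\right)^{2} = - 4 \cdot 4 h^{2} = - 16 h^{2}$)
$g{\left(Y \right)} = \frac{2 Y}{- \frac{3}{2} + Y}$ ($g{\left(Y \right)} = \frac{Y + Y}{Y - \frac{3}{2}} = \frac{2 Y}{- \frac{3}{2} + Y}$)
$g{\left(D{\left(9,C{\left(5,2 \right)} \right)} \right)} - 31280 = \frac{4 \left(- 16 \cdot 9^{2}\right)}{-3 + 2 \left(- 16 \cdot 9^{2}\right)} - 31280 = \frac{4 \left(\left(-16\right) 81\right)}{-3 + 2 \left(\left(-16\right) 81\right)} - 31280 = 4 \left(-1296\right) \frac{1}{-3 + 2 \left(-1296\right)} - 31280 = 4 \left(-1296\right) \frac{1}{-3 - 2592} - 31280 = 4 \left(-1296\right) \frac{1}{-2595} - 31280 = 4 \left(-1296\right) \left(- \frac{1}{2595}\right) - 31280 = \frac{1728}{865} - 31280 = - \frac{27055472}{865}$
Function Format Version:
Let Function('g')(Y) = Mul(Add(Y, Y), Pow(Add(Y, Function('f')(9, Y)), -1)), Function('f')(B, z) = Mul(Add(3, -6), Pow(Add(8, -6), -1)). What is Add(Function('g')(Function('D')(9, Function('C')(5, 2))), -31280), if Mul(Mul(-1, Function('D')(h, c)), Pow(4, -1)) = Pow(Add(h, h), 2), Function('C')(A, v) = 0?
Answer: Rational(-27055472, 865) ≈ -31278.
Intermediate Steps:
Function('f')(B, z) = Rational(-3, 2) (Function('f')(B, z) = Mul(-3, Pow(2, -1)) = Mul(-3, Rational(1, 2)) = Rational(-3, 2))
Function('D')(h, c) = Mul(-16, Pow(h, 2)) (Function('D')(h, c) = Mul(-4, Pow(Add(h, h), 2)) = Mul(-4, Pow(Mul(2, h), 2)) = Mul(-4, Mul(4, Pow(h, 2))) = Mul(-16, Pow(h, 2)))
Function('g')(Y) = Mul(2, Y, Pow(Add(Rational(-3, 2), Y), -1)) (Function('g')(Y) = Mul(Add(Y, Y), Pow(Add(Y, Rational(-3, 2)), -1)) = Mul(Mul(2, Y), Pow(Add(Rational(-3, 2), Y), -1)) = Mul(2, Y, Pow(Add(Rational(-3, 2), Y), -1)))
Add(Function('g')(Function('D')(9, Function('C')(5, 2))), -31280) = Add(Mul(4, Mul(-16, Pow(9, 2)), Pow(Add(-3, Mul(2, Mul(-16, Pow(9, 2)))), -1)), -31280) = Add(Mul(4, Mul(-16, 81), Pow(Add(-3, Mul(2, Mul(-16, 81))), -1)), -31280) = Add(Mul(4, -1296, Pow(Add(-3, Mul(2, -1296)), -1)), -31280) = Add(Mul(4, -1296, Pow(Add(-3, -2592), -1)), -31280) = Add(Mul(4, -1296, Pow(-2595, -1)), -31280) = Add(Mul(4, -1296, Rational(-1, 2595)), -31280) = Add(Rational(1728, 865), -31280) = Rational(-27055472, 865)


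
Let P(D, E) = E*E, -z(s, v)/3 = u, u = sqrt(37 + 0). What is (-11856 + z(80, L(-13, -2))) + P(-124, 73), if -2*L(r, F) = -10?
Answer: -6527 - 3*sqrt(37) ≈ -6545.3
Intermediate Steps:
u = sqrt(37) ≈ 6.0828
L(r, F) = 5 (L(r, F) = -1/2*(-10) = 5)
z(s, v) = -3*sqrt(37)
P(D, E) = E**2
(-11856 + z(80, L(-13, -2))) + P(-124, 73) = (-11856 - 3*sqrt(37)) + 73**2 = (-11856 - 3*sqrt(37)) + 5329 = -6527 - 3*sqrt(37)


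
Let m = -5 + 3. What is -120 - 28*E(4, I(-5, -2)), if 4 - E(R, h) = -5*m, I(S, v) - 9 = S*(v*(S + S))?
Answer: 48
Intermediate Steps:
m = -2
I(S, v) = 9 + 2*v*S² (I(S, v) = 9 + S*(v*(S + S)) = 9 + S*(v*(2*S)) = 9 + S*(2*S*v) = 9 + 2*v*S²)
E(R, h) = -6 (E(R, h) = 4 - (-5)*(-2) = 4 - 1*10 = 4 - 10 = -6)
-120 - 28*E(4, I(-5, -2)) = -120 - 28*(-6) = -120 + 168 = 48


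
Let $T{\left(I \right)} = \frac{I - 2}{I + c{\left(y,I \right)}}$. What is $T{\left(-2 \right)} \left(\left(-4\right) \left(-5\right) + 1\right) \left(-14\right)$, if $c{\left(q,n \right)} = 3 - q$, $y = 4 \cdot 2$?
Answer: $-168$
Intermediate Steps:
$y = 8$
$T{\left(I \right)} = \frac{-2 + I}{-5 + I}$ ($T{\left(I \right)} = \frac{I - 2}{I + \left(3 - 8\right)} = \frac{-2 + I}{I + \left(3 - 8\right)} = \frac{-2 + I}{I - 5} = \frac{-2 + I}{-5 + I}$)
$T{\left(-2 \right)} \left(\left(-4\right) \left(-5\right) + 1\right) \left(-14\right) = \frac{-2 - 2}{-5 - 2} \left(\left(-4\right) \left(-5\right) + 1\right) \left(-14\right) = \frac{1}{-7} \left(-4\right) \left(20 + 1\right) \left(-14\right) = \left(- \frac{1}{7}\right) \left(-4\right) 21 \left(-14\right) = \frac{4}{7} \cdot 21 \left(-14\right) = 12 \left(-14\right) = -168$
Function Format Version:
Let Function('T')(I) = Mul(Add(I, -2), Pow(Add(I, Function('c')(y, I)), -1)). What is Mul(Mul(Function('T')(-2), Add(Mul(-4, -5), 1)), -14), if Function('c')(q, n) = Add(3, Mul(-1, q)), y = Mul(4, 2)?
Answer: -168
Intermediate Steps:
y = 8
Function('T')(I) = Mul(Pow(Add(-5, I), -1), Add(-2, I)) (Function('T')(I) = Mul(Add(I, -2), Pow(Add(I, Add(3, Mul(-1, 8))), -1)) = Mul(Add(-2, I), Pow(Add(I, Add(3, -8)), -1)) = Mul(Add(-2, I), Pow(Add(I, -5), -1)) = Mul(Add(-2, I), Pow(Add(-5, I), -1)) = Mul(Pow(Add(-5, I), -1), Add(-2, I)))
Mul(Mul(Function('T')(-2), Add(Mul(-4, -5), 1)), -14) = Mul(Mul(Mul(Pow(Add(-5, -2), -1), Add(-2, -2)), Add(Mul(-4, -5), 1)), -14) = Mul(Mul(Mul(Pow(-7, -1), -4), Add(20, 1)), -14) = Mul(Mul(Mul(Rational(-1, 7), -4), 21), -14) = Mul(Mul(Rational(4, 7), 21), -14) = Mul(12, -14) = -168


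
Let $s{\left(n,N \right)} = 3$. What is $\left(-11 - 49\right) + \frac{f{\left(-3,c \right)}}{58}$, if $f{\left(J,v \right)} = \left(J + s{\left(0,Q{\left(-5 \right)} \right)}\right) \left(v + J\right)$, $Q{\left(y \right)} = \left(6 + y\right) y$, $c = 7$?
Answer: $-60$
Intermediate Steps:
$Q{\left(y \right)} = y \left(6 + y\right)$
$f{\left(J,v \right)} = \left(3 + J\right) \left(J + v\right)$ ($f{\left(J,v \right)} = \left(J + 3\right) \left(v + J\right) = \left(3 + J\right) \left(J + v\right)$)
$\left(-11 - 49\right) + \frac{f{\left(-3,c \right)}}{58} = \left(-11 - 49\right) + \frac{\left(-3\right)^{2} + 3 \left(-3\right) + 3 \cdot 7 - 21}{58} = \left(-11 - 49\right) + \left(9 - 9 + 21 - 21\right) \frac{1}{58} = -60 + 0 \cdot \frac{1}{58} = -60 + 0 = -60$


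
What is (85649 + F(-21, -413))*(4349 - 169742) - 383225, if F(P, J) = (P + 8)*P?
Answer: -14211280571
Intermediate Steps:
F(P, J) = P*(8 + P) (F(P, J) = (8 + P)*P = P*(8 + P))
(85649 + F(-21, -413))*(4349 - 169742) - 383225 = (85649 - 21*(8 - 21))*(4349 - 169742) - 383225 = (85649 - 21*(-13))*(-165393) - 383225 = (85649 + 273)*(-165393) - 383225 = 85922*(-165393) - 383225 = -14210897346 - 383225 = -14211280571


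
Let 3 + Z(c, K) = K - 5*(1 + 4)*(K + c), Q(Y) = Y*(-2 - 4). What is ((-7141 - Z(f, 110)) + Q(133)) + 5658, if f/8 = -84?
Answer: -16438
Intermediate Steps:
Q(Y) = -6*Y (Q(Y) = Y*(-6) = -6*Y)
f = -672 (f = 8*(-84) = -672)
Z(c, K) = -3 - 25*c - 24*K (Z(c, K) = -3 + (K - 5*(1 + 4)*(K + c)) = -3 + (K - 25*(K + c)) = -3 + (K - 5*(5*K + 5*c)) = -3 + (K + (-25*K - 25*c)) = -3 + (-25*c - 24*K) = -3 - 25*c - 24*K)
((-7141 - Z(f, 110)) + Q(133)) + 5658 = ((-7141 - (-3 - 25*(-672) - 24*110)) - 6*133) + 5658 = ((-7141 - (-3 + 16800 - 2640)) - 798) + 5658 = ((-7141 - 1*14157) - 798) + 5658 = ((-7141 - 14157) - 798) + 5658 = (-21298 - 798) + 5658 = -22096 + 5658 = -16438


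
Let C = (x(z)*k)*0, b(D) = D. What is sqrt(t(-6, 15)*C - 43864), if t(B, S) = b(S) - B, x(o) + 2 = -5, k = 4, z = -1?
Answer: 2*I*sqrt(10966) ≈ 209.44*I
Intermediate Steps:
x(o) = -7 (x(o) = -2 - 5 = -7)
t(B, S) = S - B
C = 0 (C = -7*4*0 = -28*0 = 0)
sqrt(t(-6, 15)*C - 43864) = sqrt((15 - 1*(-6))*0 - 43864) = sqrt((15 + 6)*0 - 43864) = sqrt(21*0 - 43864) = sqrt(0 - 43864) = sqrt(-43864) = 2*I*sqrt(10966)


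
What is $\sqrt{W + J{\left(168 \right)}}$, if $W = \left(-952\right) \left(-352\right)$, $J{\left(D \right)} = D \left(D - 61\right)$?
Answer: $2 \sqrt{88270} \approx 594.21$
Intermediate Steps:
$J{\left(D \right)} = D \left(-61 + D\right)$
$W = 335104$
$\sqrt{W + J{\left(168 \right)}} = \sqrt{335104 + 168 \left(-61 + 168\right)} = \sqrt{335104 + 168 \cdot 107} = \sqrt{335104 + 17976} = \sqrt{353080} = 2 \sqrt{88270}$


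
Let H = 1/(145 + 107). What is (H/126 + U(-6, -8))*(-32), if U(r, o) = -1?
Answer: 127004/3969 ≈ 31.999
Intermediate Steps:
H = 1/252 ≈ 0.0039683
(H/126 + U(-6, -8))*(-32) = ((1/252)/126 - 1)*(-32) = ((1/252)*(1/126) - 1)*(-32) = (1/31752 - 1)*(-32) = -31751/31752*(-32) = 127004/3969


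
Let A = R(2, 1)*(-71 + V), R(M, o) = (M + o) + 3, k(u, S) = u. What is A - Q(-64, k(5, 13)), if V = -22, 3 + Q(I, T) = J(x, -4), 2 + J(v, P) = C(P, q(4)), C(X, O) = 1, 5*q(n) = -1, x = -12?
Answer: -554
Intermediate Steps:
q(n) = -1/5 (q(n) = (1/5)*(-1) = -1/5)
J(v, P) = -1 (J(v, P) = -2 + 1 = -1)
R(M, o) = 3 + M + o
Q(I, T) = -4 (Q(I, T) = -3 - 1 = -4)
A = -558 (A = (3 + 2 + 1)*(-71 - 22) = 6*(-93) = -558)
A - Q(-64, k(5, 13)) = -558 - 1*(-4) = -558 + 4 = -554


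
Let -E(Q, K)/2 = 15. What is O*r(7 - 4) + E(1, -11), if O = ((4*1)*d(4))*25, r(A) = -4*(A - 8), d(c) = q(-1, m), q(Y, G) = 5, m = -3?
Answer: 9970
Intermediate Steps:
E(Q, K) = -30 (E(Q, K) = -2*15 = -30)
d(c) = 5
r(A) = 32 - 4*A (r(A) = -4*(-8 + A) = 32 - 4*A)
O = 500 (O = ((4*1)*5)*25 = (4*5)*25 = 20*25 = 500)
O*r(7 - 4) + E(1, -11) = 500*(32 - 4*(7 - 4)) - 30 = 500*(32 - 4*3) - 30 = 500*(32 - 12) - 30 = 500*20 - 30 = 10000 - 30 = 9970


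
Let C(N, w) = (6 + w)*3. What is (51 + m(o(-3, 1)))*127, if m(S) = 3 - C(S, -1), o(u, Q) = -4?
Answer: 4953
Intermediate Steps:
C(N, w) = 18 + 3*w
m(S) = -12 (m(S) = 3 - (18 + 3*(-1)) = 3 - (18 - 3) = 3 - 1*15 = 3 - 15 = -12)
(51 + m(o(-3, 1)))*127 = (51 - 12)*127 = 39*127 = 4953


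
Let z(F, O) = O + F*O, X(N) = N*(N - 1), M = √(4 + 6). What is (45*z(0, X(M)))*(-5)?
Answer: -2250 + 225*√10 ≈ -1538.5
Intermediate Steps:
M = √10 ≈ 3.1623
X(N) = N*(-1 + N)
(45*z(0, X(M)))*(-5) = (45*((√10*(-1 + √10))*(1 + 0)))*(-5) = (45*((√10*(-1 + √10))*1))*(-5) = (45*(√10*(-1 + √10)))*(-5) = (45*√10*(-1 + √10))*(-5) = -225*√10*(-1 + √10)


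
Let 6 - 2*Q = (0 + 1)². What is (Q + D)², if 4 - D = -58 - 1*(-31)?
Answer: 4489/4 ≈ 1122.3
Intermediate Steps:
Q = 5/2 (Q = 3 - (0 + 1)²/2 = 3 - ½*1² = 3 - ½*1 = 3 - ½ = 5/2 ≈ 2.5000)
D = 31 (D = 4 - (-58 - 1*(-31)) = 4 - (-58 + 31) = 4 - 1*(-27) = 4 + 27 = 31)
(Q + D)² = (5/2 + 31)² = (67/2)² = 4489/4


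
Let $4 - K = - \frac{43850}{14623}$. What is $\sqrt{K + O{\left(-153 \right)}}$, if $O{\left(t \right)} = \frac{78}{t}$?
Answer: $\frac{2 \sqrt{902244378903}}{745773} \approx 2.5473$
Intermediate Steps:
$K = \frac{102342}{14623}$ ($K = 4 - - \frac{43850}{14623} = 4 + \frac{43850}{14623} = \frac{102342}{14623} \approx 6.9987$)
$\sqrt{K + O{\left(-153 \right)}} = \sqrt{\frac{102342}{14623} + \frac{78}{-153}} = \sqrt{\frac{102342}{14623} + 78 \left(- \frac{1}{153}\right)} = \sqrt{\frac{102342}{14623} - \frac{26}{51}} = \sqrt{\frac{4839244}{745773}} = \frac{2 \sqrt{902244378903}}{745773}$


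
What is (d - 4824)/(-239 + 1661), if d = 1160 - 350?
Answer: -223/79 ≈ -2.8228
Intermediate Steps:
d = 810
(d - 4824)/(-239 + 1661) = (810 - 4824)/(-239 + 1661) = -4014/1422 = -4014*1/1422 = -223/79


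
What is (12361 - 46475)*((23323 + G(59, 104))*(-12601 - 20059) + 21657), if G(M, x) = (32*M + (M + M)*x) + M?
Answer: 41827177549182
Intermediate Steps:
G(M, x) = 33*M + 2*M*x (G(M, x) = (32*M + (2*M)*x) + M = (32*M + 2*M*x) + M = 33*M + 2*M*x)
(12361 - 46475)*((23323 + G(59, 104))*(-12601 - 20059) + 21657) = (12361 - 46475)*((23323 + 59*(33 + 2*104))*(-12601 - 20059) + 21657) = -34114*((23323 + 59*(33 + 208))*(-32660) + 21657) = -34114*((23323 + 59*241)*(-32660) + 21657) = -34114*((23323 + 14219)*(-32660) + 21657) = -34114*(37542*(-32660) + 21657) = -34114*(-1226121720 + 21657) = -34114*(-1226100063) = 41827177549182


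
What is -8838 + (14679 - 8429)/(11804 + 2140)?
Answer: -61615411/6972 ≈ -8837.5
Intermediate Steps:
-8838 + (14679 - 8429)/(11804 + 2140) = -8838 + 6250/13944 = -8838 + 6250*(1/13944) = -8838 + 3125/6972 = -61615411/6972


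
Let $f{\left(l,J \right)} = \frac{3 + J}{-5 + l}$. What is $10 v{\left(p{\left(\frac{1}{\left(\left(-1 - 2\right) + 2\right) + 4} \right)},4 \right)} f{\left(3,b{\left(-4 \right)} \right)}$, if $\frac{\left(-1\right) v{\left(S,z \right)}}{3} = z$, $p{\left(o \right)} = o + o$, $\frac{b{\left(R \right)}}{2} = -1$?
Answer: $60$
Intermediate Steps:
$b{\left(R \right)} = -2$ ($b{\left(R \right)} = 2 \left(-1\right) = -2$)
$f{\left(l,J \right)} = \frac{3 + J}{-5 + l}$
$p{\left(o \right)} = 2 o$
$v{\left(S,z \right)} = - 3 z$
$10 v{\left(p{\left(\frac{1}{\left(\left(-1 - 2\right) + 2\right) + 4} \right)},4 \right)} f{\left(3,b{\left(-4 \right)} \right)} = 10 \left(\left(-3\right) 4\right) \frac{3 - 2}{-5 + 3} = 10 \left(-12\right) \frac{1}{-2} \cdot 1 = - 120 \left(\left(- \frac{1}{2}\right) 1\right) = \left(-120\right) \left(- \frac{1}{2}\right) = 60$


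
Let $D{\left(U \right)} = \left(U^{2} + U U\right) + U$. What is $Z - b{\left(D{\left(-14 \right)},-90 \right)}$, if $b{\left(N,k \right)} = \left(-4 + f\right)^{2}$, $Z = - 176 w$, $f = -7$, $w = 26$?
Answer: $-4697$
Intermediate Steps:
$Z = -4576$ ($Z = \left(-176\right) 26 = -4576$)
$D{\left(U \right)} = U + 2 U^{2}$ ($D{\left(U \right)} = \left(U^{2} + U^{2}\right) + U = 2 U^{2} + U = U + 2 U^{2}$)
$b{\left(N,k \right)} = 121$ ($b{\left(N,k \right)} = \left(-4 - 7\right)^{2} = \left(-11\right)^{2} = 121$)
$Z - b{\left(D{\left(-14 \right)},-90 \right)} = -4576 - 121 = -4697$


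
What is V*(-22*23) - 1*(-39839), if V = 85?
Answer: -3171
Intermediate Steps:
V*(-22*23) - 1*(-39839) = 85*(-22*23) - 1*(-39839) = 85*(-506) + 39839 = -43010 + 39839 = -3171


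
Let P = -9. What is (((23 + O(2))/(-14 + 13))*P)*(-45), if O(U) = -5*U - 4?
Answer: -3645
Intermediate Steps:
O(U) = -4 - 5*U
(((23 + O(2))/(-14 + 13))*P)*(-45) = (((23 + (-4 - 5*2))/(-14 + 13))*(-9))*(-45) = (((23 + (-4 - 10))/(-1))*(-9))*(-45) = (((23 - 14)*(-1))*(-9))*(-45) = ((9*(-1))*(-9))*(-45) = -9*(-9)*(-45) = 81*(-45) = -3645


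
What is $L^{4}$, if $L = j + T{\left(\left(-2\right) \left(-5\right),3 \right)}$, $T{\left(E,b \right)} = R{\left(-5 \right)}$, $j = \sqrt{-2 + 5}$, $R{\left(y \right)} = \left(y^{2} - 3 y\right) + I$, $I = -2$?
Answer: $\left(38 + \sqrt{3}\right)^{4} \approx 2.4921 \cdot 10^{6}$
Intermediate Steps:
$R{\left(y \right)} = -2 + y^{2} - 3 y$ ($R{\left(y \right)} = \left(y^{2} - 3 y\right) - 2 = -2 + y^{2} - 3 y$)
$j = \sqrt{3} \approx 1.732$
$T{\left(E,b \right)} = 38$ ($T{\left(E,b \right)} = -2 + \left(-5\right)^{2} - -15 = -2 + 25 + 15 = 38$)
$L = 38 + \sqrt{3}$ ($L = \sqrt{3} + 38 = 38 + \sqrt{3} \approx 39.732$)
$L^{4} = \left(38 + \sqrt{3}\right)^{4}$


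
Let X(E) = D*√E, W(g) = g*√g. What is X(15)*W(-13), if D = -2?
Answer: 26*I*√195 ≈ 363.07*I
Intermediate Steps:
W(g) = g^(3/2)
X(E) = -2*√E
X(15)*W(-13) = (-2*√15)*(-13)^(3/2) = (-2*√15)*(-13*I*√13) = 26*I*√195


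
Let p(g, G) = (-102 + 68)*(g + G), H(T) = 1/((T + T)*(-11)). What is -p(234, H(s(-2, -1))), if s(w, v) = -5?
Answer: 437597/55 ≈ 7956.3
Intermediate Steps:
H(T) = -1/(22*T) (H(T) = -1/11/(2*T) = (1/(2*T))*(-1/11) = -1/(22*T))
p(g, G) = -34*G - 34*g (p(g, G) = -34*(G + g) = -34*G - 34*g)
-p(234, H(s(-2, -1))) = -(-(-17)/(11*(-5)) - 34*234) = -(-(-17)*(-1)/(11*5) - 7956) = -(-34*1/110 - 7956) = -(-17/55 - 7956) = -1*(-437597/55) = 437597/55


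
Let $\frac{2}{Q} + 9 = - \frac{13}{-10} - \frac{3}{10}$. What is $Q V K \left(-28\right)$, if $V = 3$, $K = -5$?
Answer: $-105$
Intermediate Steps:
$Q = - \frac{1}{4}$ ($Q = \frac{2}{-9 - \left(- \frac{13}{10} + \frac{3}{10}\right)} = \frac{2}{-9 - -1} = \frac{2}{-9 + \left(\frac{13}{10} - \frac{3}{10}\right)} = \frac{2}{-9 + 1} = \frac{2}{-8} = 2 \left(- \frac{1}{8}\right) = - \frac{1}{4} \approx -0.25$)
$Q V K \left(-28\right) = - \frac{3 \left(-5\right)}{4} \left(-28\right) = \left(- \frac{1}{4}\right) \left(-15\right) \left(-28\right) = \frac{15}{4} \left(-28\right) = -105$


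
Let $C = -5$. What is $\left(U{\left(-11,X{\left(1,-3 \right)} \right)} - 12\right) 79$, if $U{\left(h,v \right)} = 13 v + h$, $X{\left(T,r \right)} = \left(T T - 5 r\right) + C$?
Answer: $9480$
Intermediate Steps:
$X{\left(T,r \right)} = -5 + T^{2} - 5 r$ ($X{\left(T,r \right)} = \left(T T - 5 r\right) - 5 = \left(T^{2} - 5 r\right) - 5 = -5 + T^{2} - 5 r$)
$U{\left(h,v \right)} = h + 13 v$
$\left(U{\left(-11,X{\left(1,-3 \right)} \right)} - 12\right) 79 = \left(\left(-11 + 13 \left(-5 + 1^{2} - -15\right)\right) - 12\right) 79 = \left(\left(-11 + 13 \left(-5 + 1 + 15\right)\right) - 12\right) 79 = \left(\left(-11 + 13 \cdot 11\right) - 12\right) 79 = \left(\left(-11 + 143\right) - 12\right) 79 = \left(132 - 12\right) 79 = 120 \cdot 79 = 9480$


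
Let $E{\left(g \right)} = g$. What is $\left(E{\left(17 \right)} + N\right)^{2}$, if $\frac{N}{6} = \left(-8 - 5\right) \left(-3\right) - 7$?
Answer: $43681$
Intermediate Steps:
$N = 192$ ($N = 6 \left(\left(-8 - 5\right) \left(-3\right) - 7\right) = 6 \left(\left(-13\right) \left(-3\right) - 7\right) = 6 \left(39 - 7\right) = 6 \cdot 32 = 192$)
$\left(E{\left(17 \right)} + N\right)^{2} = \left(17 + 192\right)^{2} = 209^{2} = 43681$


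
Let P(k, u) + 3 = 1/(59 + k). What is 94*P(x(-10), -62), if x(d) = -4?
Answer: -15416/55 ≈ -280.29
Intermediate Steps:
P(k, u) = -3 + 1/(59 + k)
94*P(x(-10), -62) = 94*((-176 - 3*(-4))/(59 - 4)) = 94*((-176 + 12)/55) = 94*((1/55)*(-164)) = 94*(-164/55) = -15416/55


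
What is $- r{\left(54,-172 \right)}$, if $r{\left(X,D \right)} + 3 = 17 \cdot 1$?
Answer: $-14$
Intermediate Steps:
$r{\left(X,D \right)} = 14$ ($r{\left(X,D \right)} = -3 + 17 \cdot 1 = -3 + 17 = 14$)
$- r{\left(54,-172 \right)} = \left(-1\right) 14 = -14$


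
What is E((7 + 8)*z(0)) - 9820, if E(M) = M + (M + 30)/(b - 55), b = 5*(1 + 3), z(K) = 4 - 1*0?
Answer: -68338/7 ≈ -9762.6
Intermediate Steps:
z(K) = 4 (z(K) = 4 + 0 = 4)
b = 20 (b = 5*4 = 20)
E(M) = -6/7 + 34*M/35 (E(M) = M + (M + 30)/(20 - 55) = M + (30 + M)/(-35) = M + (30 + M)*(-1/35) = M + (-6/7 - M/35) = -6/7 + 34*M/35)
E((7 + 8)*z(0)) - 9820 = (-6/7 + 34*((7 + 8)*4)/35) - 9820 = (-6/7 + 34*(15*4)/35) - 9820 = (-6/7 + (34/35)*60) - 9820 = (-6/7 + 408/7) - 9820 = 402/7 - 9820 = -68338/7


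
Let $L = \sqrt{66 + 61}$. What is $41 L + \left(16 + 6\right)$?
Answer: $22 + 41 \sqrt{127} \approx 484.05$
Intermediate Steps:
$L = \sqrt{127} \approx 11.269$
$41 L + \left(16 + 6\right) = 41 \sqrt{127} + \left(16 + 6\right) = 41 \sqrt{127} + 22 = 22 + 41 \sqrt{127}$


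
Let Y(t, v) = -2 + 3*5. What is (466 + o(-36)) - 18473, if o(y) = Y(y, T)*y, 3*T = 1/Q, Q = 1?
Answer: -18475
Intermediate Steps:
T = ⅓ (T = (⅓)/1 = (⅓)*1 = ⅓ ≈ 0.33333)
Y(t, v) = 13 (Y(t, v) = -2 + 15 = 13)
o(y) = 13*y
(466 + o(-36)) - 18473 = (466 + 13*(-36)) - 18473 = (466 - 468) - 18473 = -2 - 18473 = -18475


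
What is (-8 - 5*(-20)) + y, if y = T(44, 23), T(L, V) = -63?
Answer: 29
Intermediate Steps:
y = -63
(-8 - 5*(-20)) + y = (-8 - 5*(-20)) - 63 = (-8 + 100) - 63 = 92 - 63 = 29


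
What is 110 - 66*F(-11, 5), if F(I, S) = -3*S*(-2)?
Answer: -1870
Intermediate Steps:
F(I, S) = 6*S
110 - 66*F(-11, 5) = 110 - 396*5 = 110 - 66*30 = 110 - 1980 = -1870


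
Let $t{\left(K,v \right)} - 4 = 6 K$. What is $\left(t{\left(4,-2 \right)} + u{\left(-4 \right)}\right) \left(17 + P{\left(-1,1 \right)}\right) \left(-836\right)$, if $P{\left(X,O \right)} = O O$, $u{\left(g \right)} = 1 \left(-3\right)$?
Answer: $-376200$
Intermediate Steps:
$t{\left(K,v \right)} = 4 + 6 K$
$u{\left(g \right)} = -3$
$P{\left(X,O \right)} = O^{2}$
$\left(t{\left(4,-2 \right)} + u{\left(-4 \right)}\right) \left(17 + P{\left(-1,1 \right)}\right) \left(-836\right) = \left(\left(4 + 6 \cdot 4\right) - 3\right) \left(17 + 1^{2}\right) \left(-836\right) = \left(\left(4 + 24\right) - 3\right) \left(17 + 1\right) \left(-836\right) = \left(28 - 3\right) 18 \left(-836\right) = 25 \cdot 18 \left(-836\right) = 450 \left(-836\right) = -376200$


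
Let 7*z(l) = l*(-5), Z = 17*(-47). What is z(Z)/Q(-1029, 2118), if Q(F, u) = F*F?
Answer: 3995/7411887 ≈ 0.00053900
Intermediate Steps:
Q(F, u) = F**2
Z = -799
z(l) = -5*l/7 (z(l) = (l*(-5))/7 = (-5*l)/7 = -5*l/7)
z(Z)/Q(-1029, 2118) = (-5/7*(-799))/((-1029)**2) = (3995/7)/1058841 = (3995/7)*(1/1058841) = 3995/7411887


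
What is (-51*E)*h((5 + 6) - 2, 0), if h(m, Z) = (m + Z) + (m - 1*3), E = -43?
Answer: 32895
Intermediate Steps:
h(m, Z) = -3 + Z + 2*m (h(m, Z) = (Z + m) + (m - 3) = (Z + m) + (-3 + m) = -3 + Z + 2*m)
(-51*E)*h((5 + 6) - 2, 0) = (-51*(-43))*(-3 + 0 + 2*((5 + 6) - 2)) = 2193*(-3 + 0 + 2*(11 - 2)) = 2193*(-3 + 0 + 2*9) = 2193*(-3 + 0 + 18) = 2193*15 = 32895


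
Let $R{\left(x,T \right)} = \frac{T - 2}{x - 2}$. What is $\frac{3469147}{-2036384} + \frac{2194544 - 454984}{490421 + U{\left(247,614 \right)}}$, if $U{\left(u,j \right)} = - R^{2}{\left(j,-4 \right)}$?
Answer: $\frac{19154488227500959}{10390323707579872} \approx 1.8435$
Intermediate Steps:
$R{\left(x,T \right)} = \frac{-2 + T}{-2 + x}$
$U{\left(u,j \right)} = - \frac{36}{\left(-2 + j\right)^{2}}$ ($U{\left(u,j \right)} = - \left(\frac{-2 - 4}{-2 + j}\right)^{2} = - \left(\frac{1}{-2 + j} \left(-6\right)\right)^{2} = - \left(- \frac{6}{-2 + j}\right)^{2} = - \frac{36}{\left(-2 + j\right)^{2}}$)
$\frac{3469147}{-2036384} + \frac{2194544 - 454984}{490421 + U{\left(247,614 \right)}} = \frac{3469147}{-2036384} + \frac{2194544 - 454984}{490421 - \frac{36}{\left(-2 + 614\right)^{2}}} = 3469147 \left(- \frac{1}{2036384}\right) + \frac{2194544 - 454984}{490421 - \frac{36}{374544}} = - \frac{3469147}{2036384} + \frac{1739560}{490421 - \frac{1}{10404}} = - \frac{3469147}{2036384} + \frac{1739560}{\frac{5102340083}{10404}} = - \frac{3469147}{2036384} + 1739560 \cdot \frac{10404}{5102340083} = - \frac{3469147}{2036384} + \frac{18098382240}{5102340083} = \frac{19154488227500959}{10390323707579872}$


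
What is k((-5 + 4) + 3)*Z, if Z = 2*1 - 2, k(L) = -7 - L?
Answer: 0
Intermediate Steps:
Z = 0 (Z = 2 - 2 = 0)
k((-5 + 4) + 3)*Z = (-7 - ((-5 + 4) + 3))*0 = (-7 - (-1 + 3))*0 = (-7 - 1*2)*0 = (-7 - 2)*0 = -9*0 = 0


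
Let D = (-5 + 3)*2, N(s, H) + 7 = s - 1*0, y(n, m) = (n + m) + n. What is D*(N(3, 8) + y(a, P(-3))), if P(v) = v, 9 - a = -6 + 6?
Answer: -44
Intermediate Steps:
a = 9 (a = 9 - (-6 + 6) = 9 - 1*0 = 9 + 0 = 9)
y(n, m) = m + 2*n (y(n, m) = (m + n) + n = m + 2*n)
N(s, H) = -7 + s (N(s, H) = -7 + (s - 1*0) = -7 + (s + 0) = -7 + s)
D = -4 (D = -2*2 = -4)
D*(N(3, 8) + y(a, P(-3))) = -4*((-7 + 3) + (-3 + 2*9)) = -4*(-4 + (-3 + 18)) = -4*(-4 + 15) = -4*11 = -44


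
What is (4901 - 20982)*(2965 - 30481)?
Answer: 442484796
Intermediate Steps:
(4901 - 20982)*(2965 - 30481) = -16081*(-27516) = 442484796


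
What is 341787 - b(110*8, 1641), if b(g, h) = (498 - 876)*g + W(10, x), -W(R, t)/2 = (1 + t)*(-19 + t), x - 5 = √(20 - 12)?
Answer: 674275 - 32*√2 ≈ 6.7423e+5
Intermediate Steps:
x = 5 + 2*√2 (x = 5 + √(20 - 12) = 5 + √8 = 5 + 2*√2 ≈ 7.8284)
W(R, t) = -2*(1 + t)*(-19 + t)
b(g, h) = 218 - 378*g - 2*(5 + 2*√2)² + 72*√2 (b(g, h) = (498 - 876)*g + (38 - 2*(5 + 2*√2)² + 36*(5 + 2*√2)) = -378*g + (38 - 2*(5 + 2*√2)² + (180 + 72*√2)) = -378*g + (218 - 2*(5 + 2*√2)² + 72*√2) = 218 - 378*g - 2*(5 + 2*√2)² + 72*√2)
341787 - b(110*8, 1641) = 341787 - (152 - 41580*8 + 32*√2) = 341787 - (152 - 378*880 + 32*√2) = 341787 - (152 - 332640 + 32*√2) = 341787 - (-332488 + 32*√2) = 341787 + (332488 - 32*√2) = 674275 - 32*√2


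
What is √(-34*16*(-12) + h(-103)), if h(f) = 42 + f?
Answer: √6467 ≈ 80.418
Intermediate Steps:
√(-34*16*(-12) + h(-103)) = √(-34*16*(-12) + (42 - 103)) = √(-544*(-12) - 61) = √(6528 - 61) = √6467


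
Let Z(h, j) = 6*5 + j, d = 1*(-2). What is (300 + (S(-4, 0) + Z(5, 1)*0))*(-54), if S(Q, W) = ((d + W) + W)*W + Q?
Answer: -15984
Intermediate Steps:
d = -2
Z(h, j) = 30 + j
S(Q, W) = Q + W*(-2 + 2*W) (S(Q, W) = ((-2 + W) + W)*W + Q = (-2 + 2*W)*W + Q = W*(-2 + 2*W) + Q = Q + W*(-2 + 2*W))
(300 + (S(-4, 0) + Z(5, 1)*0))*(-54) = (300 + ((-4 - 2*0 + 2*0²) + (30 + 1)*0))*(-54) = (300 + ((-4 + 0 + 2*0) + 31*0))*(-54) = (300 + ((-4 + 0 + 0) + 0))*(-54) = (300 + (-4 + 0))*(-54) = (300 - 4)*(-54) = 296*(-54) = -15984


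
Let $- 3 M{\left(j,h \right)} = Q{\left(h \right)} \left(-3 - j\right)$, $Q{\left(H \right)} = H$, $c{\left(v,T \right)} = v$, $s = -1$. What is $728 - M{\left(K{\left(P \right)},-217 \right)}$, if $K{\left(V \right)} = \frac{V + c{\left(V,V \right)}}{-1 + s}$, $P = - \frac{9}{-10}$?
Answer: $\frac{8799}{10} \approx 879.9$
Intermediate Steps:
$P = \frac{9}{10}$ ($P = \left(-9\right) \left(- \frac{1}{10}\right) = \frac{9}{10} \approx 0.9$)
$K{\left(V \right)} = - V$ ($K{\left(V \right)} = \frac{V + V}{-1 - 1} = \frac{2 V}{-2} = 2 V \left(- \frac{1}{2}\right) = - V$)
$M{\left(j,h \right)} = - \frac{h \left(-3 - j\right)}{3}$
$728 - M{\left(K{\left(P \right)},-217 \right)} = 728 - \frac{1}{3} \left(-217\right) \left(3 - \frac{9}{10}\right) = 728 - \frac{1}{3} \left(-217\right) \frac{21}{10} = 728 - - \frac{1519}{10} = 728 + \frac{1519}{10} = \frac{8799}{10}$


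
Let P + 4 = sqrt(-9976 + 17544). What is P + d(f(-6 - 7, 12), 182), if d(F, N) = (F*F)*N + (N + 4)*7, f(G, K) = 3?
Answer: 2936 + 4*sqrt(473) ≈ 3023.0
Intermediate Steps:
d(F, N) = 28 + 7*N + N*F**2 (d(F, N) = F**2*N + (4 + N)*7 = N*F**2 + (28 + 7*N) = 28 + 7*N + N*F**2)
P = -4 + 4*sqrt(473) (P = -4 + sqrt(-9976 + 17544) = -4 + sqrt(7568) = -4 + 4*sqrt(473) ≈ 82.994)
P + d(f(-6 - 7, 12), 182) = (-4 + 4*sqrt(473)) + (28 + 7*182 + 182*3**2) = (-4 + 4*sqrt(473)) + (28 + 1274 + 182*9) = (-4 + 4*sqrt(473)) + (28 + 1274 + 1638) = (-4 + 4*sqrt(473)) + 2940 = 2936 + 4*sqrt(473)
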